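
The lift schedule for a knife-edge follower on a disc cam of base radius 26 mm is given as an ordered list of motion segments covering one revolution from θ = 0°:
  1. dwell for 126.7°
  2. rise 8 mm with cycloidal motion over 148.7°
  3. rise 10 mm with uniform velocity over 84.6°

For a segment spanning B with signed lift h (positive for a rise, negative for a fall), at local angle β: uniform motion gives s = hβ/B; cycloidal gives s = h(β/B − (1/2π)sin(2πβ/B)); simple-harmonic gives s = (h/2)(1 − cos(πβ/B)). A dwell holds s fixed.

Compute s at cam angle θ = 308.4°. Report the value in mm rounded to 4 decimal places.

seg 1 [0°–126.7°] dwell: s stays 0.0000
seg 2 [126.7°–275.4°] cycloidal, h=8: full span → s += 8 → s = 8.0000
seg 3 [275.4°–360°] uniform, h=10: θ=308.4° here. β=33, B=84.6. 10·33/84.6 = 3.9007 → s = 11.9007

11.9007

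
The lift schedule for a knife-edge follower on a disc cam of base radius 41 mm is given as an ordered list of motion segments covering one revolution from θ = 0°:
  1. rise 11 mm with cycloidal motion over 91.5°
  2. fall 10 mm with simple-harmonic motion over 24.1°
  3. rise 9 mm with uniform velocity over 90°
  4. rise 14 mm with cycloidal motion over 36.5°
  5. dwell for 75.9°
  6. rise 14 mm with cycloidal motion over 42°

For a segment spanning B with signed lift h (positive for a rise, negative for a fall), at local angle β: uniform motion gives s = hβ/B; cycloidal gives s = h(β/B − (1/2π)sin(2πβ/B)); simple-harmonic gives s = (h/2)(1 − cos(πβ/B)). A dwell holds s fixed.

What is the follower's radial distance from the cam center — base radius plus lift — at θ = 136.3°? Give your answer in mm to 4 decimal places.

seg 1 [0°–91.5°] cycloidal, h=11: full span → s += 11 → s = 11.0000
seg 2 [91.5°–115.6°] simple-harmonic, h=-10: full span → s += -10 → s = 1.0000
seg 3 [115.6°–205.6°] uniform, h=9: θ=136.3° here. β=20.7, B=90. 9·20.7/90 = 2.0700 → s = 3.0700
radial distance = base radius + s = 41 + 3.0700 = 44.0700

44.0700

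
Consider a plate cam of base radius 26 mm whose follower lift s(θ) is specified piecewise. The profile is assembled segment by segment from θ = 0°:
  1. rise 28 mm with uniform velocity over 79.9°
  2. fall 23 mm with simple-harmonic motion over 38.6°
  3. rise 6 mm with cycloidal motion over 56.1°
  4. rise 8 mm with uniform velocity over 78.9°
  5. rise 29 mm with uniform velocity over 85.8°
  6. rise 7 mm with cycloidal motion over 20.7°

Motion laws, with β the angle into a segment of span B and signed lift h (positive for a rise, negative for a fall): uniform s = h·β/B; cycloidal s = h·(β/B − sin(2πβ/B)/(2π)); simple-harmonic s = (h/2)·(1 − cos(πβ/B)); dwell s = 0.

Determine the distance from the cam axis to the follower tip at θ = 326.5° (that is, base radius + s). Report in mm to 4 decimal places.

seg 1 [0°–79.9°] uniform, h=28: full span → s += 28 → s = 28.0000
seg 2 [79.9°–118.5°] simple-harmonic, h=-23: full span → s += -23 → s = 5.0000
seg 3 [118.5°–174.6°] cycloidal, h=6: full span → s += 6 → s = 11.0000
seg 4 [174.6°–253.5°] uniform, h=8: full span → s += 8 → s = 19.0000
seg 5 [253.5°–339.3°] uniform, h=29: θ=326.5° here. β=73, B=85.8. 29·73/85.8 = 24.6737 → s = 43.6737
radial distance = base radius + s = 26 + 43.6737 = 69.6737

69.6737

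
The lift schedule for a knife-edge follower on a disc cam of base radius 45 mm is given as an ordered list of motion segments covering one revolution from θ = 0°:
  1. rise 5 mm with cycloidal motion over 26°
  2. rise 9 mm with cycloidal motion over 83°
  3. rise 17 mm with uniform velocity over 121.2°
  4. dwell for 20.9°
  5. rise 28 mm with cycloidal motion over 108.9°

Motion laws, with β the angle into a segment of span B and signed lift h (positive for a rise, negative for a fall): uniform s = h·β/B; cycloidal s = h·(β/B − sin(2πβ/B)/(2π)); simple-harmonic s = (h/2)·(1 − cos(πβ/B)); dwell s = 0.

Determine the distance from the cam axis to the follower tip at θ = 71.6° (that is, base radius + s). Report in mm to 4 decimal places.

seg 1 [0°–26°] cycloidal, h=5: full span → s += 5 → s = 5.0000
seg 2 [26°–109°] cycloidal, h=9: θ=71.6° here. β=45.6, B=83. 9·(0.5494 − sin(2π·0.5494)/(2π)) = 5.3821 → s = 10.3821
radial distance = base radius + s = 45 + 10.3821 = 55.3821

55.3821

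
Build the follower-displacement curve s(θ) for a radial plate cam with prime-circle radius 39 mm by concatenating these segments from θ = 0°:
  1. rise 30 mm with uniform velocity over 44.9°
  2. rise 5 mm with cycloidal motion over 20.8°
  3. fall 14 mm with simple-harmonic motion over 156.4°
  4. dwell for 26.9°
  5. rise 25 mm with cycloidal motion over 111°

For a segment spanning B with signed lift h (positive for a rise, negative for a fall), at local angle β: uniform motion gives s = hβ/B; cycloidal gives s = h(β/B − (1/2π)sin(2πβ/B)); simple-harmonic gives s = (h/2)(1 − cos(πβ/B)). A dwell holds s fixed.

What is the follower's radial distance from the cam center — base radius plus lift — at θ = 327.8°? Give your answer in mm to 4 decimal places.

seg 1 [0°–44.9°] uniform, h=30: full span → s += 30 → s = 30.0000
seg 2 [44.9°–65.7°] cycloidal, h=5: full span → s += 5 → s = 35.0000
seg 3 [65.7°–222.1°] simple-harmonic, h=-14: full span → s += -14 → s = 21.0000
seg 4 [222.1°–249°] dwell: s stays 21.0000
seg 5 [249°–360°] cycloidal, h=25: θ=327.8° here. β=78.8, B=111. 25·(0.7099 − sin(2π·0.7099)/(2π)) = 21.6011 → s = 42.6011
radial distance = base radius + s = 39 + 42.6011 = 81.6011

81.6011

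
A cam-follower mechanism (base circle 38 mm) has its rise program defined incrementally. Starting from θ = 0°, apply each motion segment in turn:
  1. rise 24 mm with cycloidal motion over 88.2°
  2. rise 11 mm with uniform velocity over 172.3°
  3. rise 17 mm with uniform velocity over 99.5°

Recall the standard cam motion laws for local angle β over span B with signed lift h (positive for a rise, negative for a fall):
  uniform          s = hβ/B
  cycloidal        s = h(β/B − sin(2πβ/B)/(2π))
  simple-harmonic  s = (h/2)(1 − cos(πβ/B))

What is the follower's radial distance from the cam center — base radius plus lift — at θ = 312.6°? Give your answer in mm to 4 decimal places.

seg 1 [0°–88.2°] cycloidal, h=24: full span → s += 24 → s = 24.0000
seg 2 [88.2°–260.5°] uniform, h=11: full span → s += 11 → s = 35.0000
seg 3 [260.5°–360°] uniform, h=17: θ=312.6° here. β=52.1, B=99.5. 17·52.1/99.5 = 8.9015 → s = 43.9015
radial distance = base radius + s = 38 + 43.9015 = 81.9015

81.9015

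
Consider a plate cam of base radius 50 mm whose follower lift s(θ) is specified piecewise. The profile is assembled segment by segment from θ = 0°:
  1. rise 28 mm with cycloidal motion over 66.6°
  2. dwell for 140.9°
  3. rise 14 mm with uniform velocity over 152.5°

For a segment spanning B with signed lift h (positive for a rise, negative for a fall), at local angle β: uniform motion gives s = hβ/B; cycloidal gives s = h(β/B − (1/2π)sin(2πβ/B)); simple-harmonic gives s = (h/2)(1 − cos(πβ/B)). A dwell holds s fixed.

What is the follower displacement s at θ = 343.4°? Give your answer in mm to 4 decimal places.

seg 1 [0°–66.6°] cycloidal, h=28: full span → s += 28 → s = 28.0000
seg 2 [66.6°–207.5°] dwell: s stays 28.0000
seg 3 [207.5°–360°] uniform, h=14: θ=343.4° here. β=135.9, B=152.5. 14·135.9/152.5 = 12.4761 → s = 40.4761

40.4761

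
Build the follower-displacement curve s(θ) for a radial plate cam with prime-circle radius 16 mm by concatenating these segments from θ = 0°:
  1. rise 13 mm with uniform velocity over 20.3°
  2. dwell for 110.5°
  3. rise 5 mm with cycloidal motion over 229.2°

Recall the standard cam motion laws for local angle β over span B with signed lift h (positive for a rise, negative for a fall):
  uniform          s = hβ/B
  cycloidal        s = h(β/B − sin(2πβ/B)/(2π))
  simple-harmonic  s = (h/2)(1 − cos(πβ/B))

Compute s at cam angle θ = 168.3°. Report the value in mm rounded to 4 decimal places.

seg 1 [0°–20.3°] uniform, h=13: full span → s += 13 → s = 13.0000
seg 2 [20.3°–130.8°] dwell: s stays 13.0000
seg 3 [130.8°–360°] cycloidal, h=5: θ=168.3° here. β=37.5, B=229.2. 5·(0.1636 − sin(2π·0.1636)/(2π)) = 0.1367 → s = 13.1367

13.1367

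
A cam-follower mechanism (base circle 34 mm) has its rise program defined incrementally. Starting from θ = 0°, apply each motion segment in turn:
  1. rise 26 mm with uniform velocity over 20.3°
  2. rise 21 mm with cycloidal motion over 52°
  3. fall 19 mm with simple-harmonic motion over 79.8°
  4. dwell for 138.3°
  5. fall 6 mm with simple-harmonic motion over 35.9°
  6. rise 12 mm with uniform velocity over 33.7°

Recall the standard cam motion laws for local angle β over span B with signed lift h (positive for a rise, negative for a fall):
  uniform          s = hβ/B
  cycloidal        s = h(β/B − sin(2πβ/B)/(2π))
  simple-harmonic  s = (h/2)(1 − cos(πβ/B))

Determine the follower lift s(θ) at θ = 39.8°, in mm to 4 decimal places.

seg 1 [0°–20.3°] uniform, h=26: full span → s += 26 → s = 26.0000
seg 2 [20.3°–72.3°] cycloidal, h=21: θ=39.8° here. β=19.5, B=52. 21·(0.3750 − sin(2π·0.3750)/(2π)) = 5.5117 → s = 31.5117

31.5117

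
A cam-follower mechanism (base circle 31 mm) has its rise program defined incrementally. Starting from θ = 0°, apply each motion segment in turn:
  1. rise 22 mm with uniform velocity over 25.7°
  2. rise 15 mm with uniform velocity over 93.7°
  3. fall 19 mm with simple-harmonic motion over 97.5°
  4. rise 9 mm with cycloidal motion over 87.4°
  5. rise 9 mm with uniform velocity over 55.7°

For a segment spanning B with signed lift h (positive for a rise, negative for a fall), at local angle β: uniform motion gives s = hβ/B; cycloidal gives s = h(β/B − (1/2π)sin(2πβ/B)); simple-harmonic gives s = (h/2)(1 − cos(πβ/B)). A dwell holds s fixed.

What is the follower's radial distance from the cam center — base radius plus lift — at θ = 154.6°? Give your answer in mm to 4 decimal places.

seg 1 [0°–25.7°] uniform, h=22: full span → s += 22 → s = 22.0000
seg 2 [25.7°–119.4°] uniform, h=15: full span → s += 15 → s = 37.0000
seg 3 [119.4°–216.9°] simple-harmonic, h=-19: θ=154.6° here. β=35.2, B=97.5. -19/2·(1 − cos(π·0.3610)) = -5.4828 → s = 31.5172
radial distance = base radius + s = 31 + 31.5172 = 62.5172

62.5172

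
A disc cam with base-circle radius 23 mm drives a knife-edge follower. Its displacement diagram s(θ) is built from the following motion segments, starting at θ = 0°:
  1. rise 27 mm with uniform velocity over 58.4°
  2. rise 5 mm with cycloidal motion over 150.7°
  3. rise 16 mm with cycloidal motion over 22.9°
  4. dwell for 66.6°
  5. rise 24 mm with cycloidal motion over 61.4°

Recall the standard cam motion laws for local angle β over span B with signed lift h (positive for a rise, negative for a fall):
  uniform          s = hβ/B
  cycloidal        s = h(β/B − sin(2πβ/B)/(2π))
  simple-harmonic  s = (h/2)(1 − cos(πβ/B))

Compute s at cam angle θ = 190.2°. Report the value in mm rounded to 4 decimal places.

seg 1 [0°–58.4°] uniform, h=27: full span → s += 27 → s = 27.0000
seg 2 [58.4°–209.1°] cycloidal, h=5: θ=190.2° here. β=131.8, B=150.7. 5·(0.8746 − sin(2π·0.8746)/(2π)) = 4.9371 → s = 31.9371

31.9371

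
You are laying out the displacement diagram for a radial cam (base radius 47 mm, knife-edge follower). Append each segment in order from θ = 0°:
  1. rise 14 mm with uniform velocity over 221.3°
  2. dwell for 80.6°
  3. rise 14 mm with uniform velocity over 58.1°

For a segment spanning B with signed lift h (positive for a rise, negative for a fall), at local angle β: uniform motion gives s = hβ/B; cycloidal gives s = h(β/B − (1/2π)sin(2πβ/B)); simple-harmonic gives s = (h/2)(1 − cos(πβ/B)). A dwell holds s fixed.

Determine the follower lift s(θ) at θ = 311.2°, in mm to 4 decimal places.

seg 1 [0°–221.3°] uniform, h=14: full span → s += 14 → s = 14.0000
seg 2 [221.3°–301.9°] dwell: s stays 14.0000
seg 3 [301.9°–360°] uniform, h=14: θ=311.2° here. β=9.3, B=58.1. 14·9.3/58.1 = 2.2410 → s = 16.2410

16.2410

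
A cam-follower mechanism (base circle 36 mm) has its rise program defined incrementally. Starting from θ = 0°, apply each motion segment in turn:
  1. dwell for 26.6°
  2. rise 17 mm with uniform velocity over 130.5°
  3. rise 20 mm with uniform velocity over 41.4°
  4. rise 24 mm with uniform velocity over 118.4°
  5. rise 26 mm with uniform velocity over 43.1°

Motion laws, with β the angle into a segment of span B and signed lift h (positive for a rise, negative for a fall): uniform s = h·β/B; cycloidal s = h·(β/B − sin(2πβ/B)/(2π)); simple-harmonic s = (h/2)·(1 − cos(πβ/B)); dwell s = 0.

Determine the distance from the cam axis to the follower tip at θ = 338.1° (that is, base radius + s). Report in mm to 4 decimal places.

seg 1 [0°–26.6°] dwell: s stays 0.0000
seg 2 [26.6°–157.1°] uniform, h=17: full span → s += 17 → s = 17.0000
seg 3 [157.1°–198.5°] uniform, h=20: full span → s += 20 → s = 37.0000
seg 4 [198.5°–316.9°] uniform, h=24: full span → s += 24 → s = 61.0000
seg 5 [316.9°–360°] uniform, h=26: θ=338.1° here. β=21.2, B=43.1. 26·21.2/43.1 = 12.7889 → s = 73.7889
radial distance = base radius + s = 36 + 73.7889 = 109.7889

109.7889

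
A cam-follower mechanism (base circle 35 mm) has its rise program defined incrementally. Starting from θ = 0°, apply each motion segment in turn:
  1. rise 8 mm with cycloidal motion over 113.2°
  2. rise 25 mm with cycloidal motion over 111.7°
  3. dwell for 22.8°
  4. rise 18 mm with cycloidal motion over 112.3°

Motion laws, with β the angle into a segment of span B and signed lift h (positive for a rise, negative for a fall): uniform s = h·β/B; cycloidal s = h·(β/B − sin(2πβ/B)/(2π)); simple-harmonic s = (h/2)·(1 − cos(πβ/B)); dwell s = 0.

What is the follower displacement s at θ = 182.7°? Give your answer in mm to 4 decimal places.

seg 1 [0°–113.2°] cycloidal, h=8: full span → s += 8 → s = 8.0000
seg 2 [113.2°–224.9°] cycloidal, h=25: θ=182.7° here. β=69.5, B=111.7. 25·(0.6222 − sin(2π·0.6222)/(2π)) = 18.3187 → s = 26.3187

26.3187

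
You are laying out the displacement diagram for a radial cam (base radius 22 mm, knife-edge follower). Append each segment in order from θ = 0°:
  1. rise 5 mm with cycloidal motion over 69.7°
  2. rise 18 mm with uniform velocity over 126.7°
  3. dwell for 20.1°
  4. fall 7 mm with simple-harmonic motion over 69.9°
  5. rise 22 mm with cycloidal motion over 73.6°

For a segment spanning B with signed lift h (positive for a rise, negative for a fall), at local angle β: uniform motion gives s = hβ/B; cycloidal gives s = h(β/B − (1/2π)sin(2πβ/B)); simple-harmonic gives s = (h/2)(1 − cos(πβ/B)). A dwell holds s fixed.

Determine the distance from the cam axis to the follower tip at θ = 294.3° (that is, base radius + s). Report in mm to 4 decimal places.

seg 1 [0°–69.7°] cycloidal, h=5: full span → s += 5 → s = 5.0000
seg 2 [69.7°–196.4°] uniform, h=18: full span → s += 18 → s = 23.0000
seg 3 [196.4°–216.5°] dwell: s stays 23.0000
seg 4 [216.5°–286.4°] simple-harmonic, h=-7: full span → s += -7 → s = 16.0000
seg 5 [286.4°–360°] cycloidal, h=22: θ=294.3° here. β=7.9, B=73.6. 22·(0.1073 − sin(2π·0.1073)/(2π)) = 0.1750 → s = 16.1750
radial distance = base radius + s = 22 + 16.1750 = 38.1750

38.1750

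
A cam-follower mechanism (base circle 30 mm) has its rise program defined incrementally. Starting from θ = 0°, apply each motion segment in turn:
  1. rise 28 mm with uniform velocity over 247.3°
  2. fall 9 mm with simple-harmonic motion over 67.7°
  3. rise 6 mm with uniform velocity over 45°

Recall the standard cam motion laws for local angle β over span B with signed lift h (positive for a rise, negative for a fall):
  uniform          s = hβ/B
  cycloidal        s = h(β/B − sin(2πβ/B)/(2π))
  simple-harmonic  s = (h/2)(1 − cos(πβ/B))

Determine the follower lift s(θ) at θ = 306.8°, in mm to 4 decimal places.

seg 1 [0°–247.3°] uniform, h=28: full span → s += 28 → s = 28.0000
seg 2 [247.3°–315°] simple-harmonic, h=-9: θ=306.8° here. β=59.5, B=67.7. -9/2·(1 − cos(π·0.8789)) = -8.6781 → s = 19.3219

19.3219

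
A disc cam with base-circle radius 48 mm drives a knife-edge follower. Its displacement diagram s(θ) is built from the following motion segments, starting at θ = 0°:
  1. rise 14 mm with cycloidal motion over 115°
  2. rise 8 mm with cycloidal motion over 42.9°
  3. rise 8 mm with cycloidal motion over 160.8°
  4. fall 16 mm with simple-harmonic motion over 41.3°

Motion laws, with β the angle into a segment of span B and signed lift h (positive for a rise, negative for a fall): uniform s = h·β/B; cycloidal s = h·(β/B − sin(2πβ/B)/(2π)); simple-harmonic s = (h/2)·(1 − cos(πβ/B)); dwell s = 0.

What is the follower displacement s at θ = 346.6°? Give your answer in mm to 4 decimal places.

seg 1 [0°–115°] cycloidal, h=14: full span → s += 14 → s = 14.0000
seg 2 [115°–157.9°] cycloidal, h=8: full span → s += 8 → s = 22.0000
seg 3 [157.9°–318.7°] cycloidal, h=8: full span → s += 8 → s = 30.0000
seg 4 [318.7°–360°] simple-harmonic, h=-16: θ=346.6° here. β=27.9, B=41.3. -16/2·(1 − cos(π·0.6755)) = -12.1917 → s = 17.8083

17.8083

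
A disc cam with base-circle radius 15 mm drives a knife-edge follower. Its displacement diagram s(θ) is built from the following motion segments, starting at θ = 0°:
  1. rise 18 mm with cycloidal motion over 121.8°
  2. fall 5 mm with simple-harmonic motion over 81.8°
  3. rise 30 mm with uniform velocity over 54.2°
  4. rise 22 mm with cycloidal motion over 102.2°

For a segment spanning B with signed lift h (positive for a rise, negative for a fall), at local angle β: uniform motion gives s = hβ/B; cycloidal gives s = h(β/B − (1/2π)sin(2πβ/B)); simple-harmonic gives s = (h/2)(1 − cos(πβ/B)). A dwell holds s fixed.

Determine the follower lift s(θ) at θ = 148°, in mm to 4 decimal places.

seg 1 [0°–121.8°] cycloidal, h=18: full span → s += 18 → s = 18.0000
seg 2 [121.8°–203.6°] simple-harmonic, h=-5: θ=148° here. β=26.2, B=81.8. -5/2·(1 − cos(π·0.3203)) = -1.1624 → s = 16.8376

16.8376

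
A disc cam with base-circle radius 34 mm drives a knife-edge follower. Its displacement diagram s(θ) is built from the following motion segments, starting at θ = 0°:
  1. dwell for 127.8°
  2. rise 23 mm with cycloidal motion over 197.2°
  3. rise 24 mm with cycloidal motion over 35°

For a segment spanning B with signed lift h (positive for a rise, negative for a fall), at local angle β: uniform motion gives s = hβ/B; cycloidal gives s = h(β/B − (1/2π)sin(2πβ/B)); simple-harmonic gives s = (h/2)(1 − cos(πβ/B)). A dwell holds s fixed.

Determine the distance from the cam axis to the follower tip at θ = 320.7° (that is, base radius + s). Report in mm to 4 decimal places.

seg 1 [0°–127.8°] dwell: s stays 0.0000
seg 2 [127.8°–325°] cycloidal, h=23: θ=320.7° here. β=192.9, B=197.2. 23·(0.9782 − sin(2π·0.9782)/(2π)) = 22.9984 → s = 22.9984
radial distance = base radius + s = 34 + 22.9984 = 56.9984

56.9984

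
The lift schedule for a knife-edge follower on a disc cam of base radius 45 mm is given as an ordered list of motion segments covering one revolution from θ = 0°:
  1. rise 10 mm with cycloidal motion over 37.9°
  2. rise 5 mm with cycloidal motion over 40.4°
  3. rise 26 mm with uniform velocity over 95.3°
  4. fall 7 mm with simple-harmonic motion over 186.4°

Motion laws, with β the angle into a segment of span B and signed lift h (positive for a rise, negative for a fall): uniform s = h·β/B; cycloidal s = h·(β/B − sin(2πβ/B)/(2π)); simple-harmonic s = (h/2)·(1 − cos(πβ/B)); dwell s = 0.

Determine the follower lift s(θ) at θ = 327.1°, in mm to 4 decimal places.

seg 1 [0°–37.9°] cycloidal, h=10: full span → s += 10 → s = 10.0000
seg 2 [37.9°–78.3°] cycloidal, h=5: full span → s += 5 → s = 15.0000
seg 3 [78.3°–173.6°] uniform, h=26: full span → s += 26 → s = 41.0000
seg 4 [173.6°–360°] simple-harmonic, h=-7: θ=327.1° here. β=153.5, B=186.4. -7/2·(1 − cos(π·0.8235)) = -6.4756 → s = 34.5244

34.5244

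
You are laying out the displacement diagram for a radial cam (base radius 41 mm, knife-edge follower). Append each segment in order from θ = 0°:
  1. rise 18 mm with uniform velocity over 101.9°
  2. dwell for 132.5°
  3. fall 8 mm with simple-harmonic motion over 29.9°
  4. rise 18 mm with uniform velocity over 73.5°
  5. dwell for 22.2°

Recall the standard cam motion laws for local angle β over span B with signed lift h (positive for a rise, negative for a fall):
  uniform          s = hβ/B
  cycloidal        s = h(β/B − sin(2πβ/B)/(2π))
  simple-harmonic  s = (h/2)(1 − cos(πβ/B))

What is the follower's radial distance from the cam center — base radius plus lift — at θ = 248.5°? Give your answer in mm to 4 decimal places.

seg 1 [0°–101.9°] uniform, h=18: full span → s += 18 → s = 18.0000
seg 2 [101.9°–234.4°] dwell: s stays 18.0000
seg 3 [234.4°–264.3°] simple-harmonic, h=-8: θ=248.5° here. β=14.1, B=29.9. -8/2·(1 − cos(π·0.4716)) = -3.6432 → s = 14.3568
radial distance = base radius + s = 41 + 14.3568 = 55.3568

55.3568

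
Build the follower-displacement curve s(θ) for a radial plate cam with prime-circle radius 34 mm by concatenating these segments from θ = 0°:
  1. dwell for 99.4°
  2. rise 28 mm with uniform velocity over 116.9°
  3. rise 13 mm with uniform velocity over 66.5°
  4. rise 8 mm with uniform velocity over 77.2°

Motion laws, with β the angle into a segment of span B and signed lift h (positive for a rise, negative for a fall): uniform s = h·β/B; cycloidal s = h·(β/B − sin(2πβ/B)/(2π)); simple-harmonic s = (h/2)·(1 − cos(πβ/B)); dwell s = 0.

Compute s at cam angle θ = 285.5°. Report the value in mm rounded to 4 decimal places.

seg 1 [0°–99.4°] dwell: s stays 0.0000
seg 2 [99.4°–216.3°] uniform, h=28: full span → s += 28 → s = 28.0000
seg 3 [216.3°–282.8°] uniform, h=13: full span → s += 13 → s = 41.0000
seg 4 [282.8°–360°] uniform, h=8: θ=285.5° here. β=2.7, B=77.2. 8·2.7/77.2 = 0.2798 → s = 41.2798

41.2798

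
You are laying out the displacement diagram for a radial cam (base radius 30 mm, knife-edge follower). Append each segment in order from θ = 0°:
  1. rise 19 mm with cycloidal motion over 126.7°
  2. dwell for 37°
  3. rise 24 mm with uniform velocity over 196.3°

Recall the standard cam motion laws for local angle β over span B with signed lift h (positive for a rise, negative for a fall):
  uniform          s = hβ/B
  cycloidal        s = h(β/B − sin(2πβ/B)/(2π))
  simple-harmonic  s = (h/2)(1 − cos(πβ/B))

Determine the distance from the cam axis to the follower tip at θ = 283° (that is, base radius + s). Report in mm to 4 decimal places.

seg 1 [0°–126.7°] cycloidal, h=19: full span → s += 19 → s = 19.0000
seg 2 [126.7°–163.7°] dwell: s stays 19.0000
seg 3 [163.7°–360°] uniform, h=24: θ=283° here. β=119.3, B=196.3. 24·119.3/196.3 = 14.5858 → s = 33.5858
radial distance = base radius + s = 30 + 33.5858 = 63.5858

63.5858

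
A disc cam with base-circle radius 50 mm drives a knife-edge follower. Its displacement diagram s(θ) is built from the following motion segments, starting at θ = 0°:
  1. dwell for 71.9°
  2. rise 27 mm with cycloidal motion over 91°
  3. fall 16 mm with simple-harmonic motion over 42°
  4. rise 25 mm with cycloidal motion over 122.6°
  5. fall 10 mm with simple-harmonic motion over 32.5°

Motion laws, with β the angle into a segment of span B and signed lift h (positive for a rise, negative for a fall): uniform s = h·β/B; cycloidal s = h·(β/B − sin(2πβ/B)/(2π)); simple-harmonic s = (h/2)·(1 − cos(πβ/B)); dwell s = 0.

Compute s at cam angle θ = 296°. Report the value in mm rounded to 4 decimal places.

seg 1 [0°–71.9°] dwell: s stays 0.0000
seg 2 [71.9°–162.9°] cycloidal, h=27: full span → s += 27 → s = 27.0000
seg 3 [162.9°–204.9°] simple-harmonic, h=-16: full span → s += -16 → s = 11.0000
seg 4 [204.9°–327.5°] cycloidal, h=25: θ=296° here. β=91.1, B=122.6. 25·(0.7431 − sin(2π·0.7431)/(2π)) = 22.5518 → s = 33.5518

33.5518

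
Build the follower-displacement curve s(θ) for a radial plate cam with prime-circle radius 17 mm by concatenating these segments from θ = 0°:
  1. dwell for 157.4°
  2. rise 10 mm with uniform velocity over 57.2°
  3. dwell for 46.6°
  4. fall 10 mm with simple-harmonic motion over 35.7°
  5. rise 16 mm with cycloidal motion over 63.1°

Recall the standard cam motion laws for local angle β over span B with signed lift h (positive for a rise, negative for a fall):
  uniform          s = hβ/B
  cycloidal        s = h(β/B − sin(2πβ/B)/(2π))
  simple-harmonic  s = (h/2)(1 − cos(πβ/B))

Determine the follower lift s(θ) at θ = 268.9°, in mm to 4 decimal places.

seg 1 [0°–157.4°] dwell: s stays 0.0000
seg 2 [157.4°–214.6°] uniform, h=10: full span → s += 10 → s = 10.0000
seg 3 [214.6°–261.2°] dwell: s stays 10.0000
seg 4 [261.2°–296.9°] simple-harmonic, h=-10: θ=268.9° here. β=7.7, B=35.7. -10/2·(1 − cos(π·0.2157)) = -1.1046 → s = 8.8954

8.8954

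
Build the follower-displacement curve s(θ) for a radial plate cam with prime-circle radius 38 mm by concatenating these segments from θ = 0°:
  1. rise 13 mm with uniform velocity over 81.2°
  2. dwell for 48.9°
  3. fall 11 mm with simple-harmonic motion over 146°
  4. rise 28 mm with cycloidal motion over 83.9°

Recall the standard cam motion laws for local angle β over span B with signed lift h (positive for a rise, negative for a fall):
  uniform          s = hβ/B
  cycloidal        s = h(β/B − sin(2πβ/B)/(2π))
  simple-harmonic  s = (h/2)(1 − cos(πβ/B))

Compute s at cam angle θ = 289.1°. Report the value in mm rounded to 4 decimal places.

seg 1 [0°–81.2°] uniform, h=13: full span → s += 13 → s = 13.0000
seg 2 [81.2°–130.1°] dwell: s stays 13.0000
seg 3 [130.1°–276.1°] simple-harmonic, h=-11: full span → s += -11 → s = 2.0000
seg 4 [276.1°–360°] cycloidal, h=28: θ=289.1° here. β=13, B=83.9. 28·(0.1549 − sin(2π·0.1549)/(2π)) = 0.6536 → s = 2.6536

2.6536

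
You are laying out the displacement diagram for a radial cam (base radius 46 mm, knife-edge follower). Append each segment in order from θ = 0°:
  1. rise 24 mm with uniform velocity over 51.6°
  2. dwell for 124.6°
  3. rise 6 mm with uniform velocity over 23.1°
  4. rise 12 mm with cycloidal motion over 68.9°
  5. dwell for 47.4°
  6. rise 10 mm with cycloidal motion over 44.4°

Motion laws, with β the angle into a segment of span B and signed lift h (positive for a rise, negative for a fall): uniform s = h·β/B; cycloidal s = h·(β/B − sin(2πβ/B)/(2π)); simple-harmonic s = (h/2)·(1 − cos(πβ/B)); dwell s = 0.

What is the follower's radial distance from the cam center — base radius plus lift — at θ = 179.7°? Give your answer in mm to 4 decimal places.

seg 1 [0°–51.6°] uniform, h=24: full span → s += 24 → s = 24.0000
seg 2 [51.6°–176.2°] dwell: s stays 24.0000
seg 3 [176.2°–199.3°] uniform, h=6: θ=179.7° here. β=3.5, B=23.1. 6·3.5/23.1 = 0.9091 → s = 24.9091
radial distance = base radius + s = 46 + 24.9091 = 70.9091

70.9091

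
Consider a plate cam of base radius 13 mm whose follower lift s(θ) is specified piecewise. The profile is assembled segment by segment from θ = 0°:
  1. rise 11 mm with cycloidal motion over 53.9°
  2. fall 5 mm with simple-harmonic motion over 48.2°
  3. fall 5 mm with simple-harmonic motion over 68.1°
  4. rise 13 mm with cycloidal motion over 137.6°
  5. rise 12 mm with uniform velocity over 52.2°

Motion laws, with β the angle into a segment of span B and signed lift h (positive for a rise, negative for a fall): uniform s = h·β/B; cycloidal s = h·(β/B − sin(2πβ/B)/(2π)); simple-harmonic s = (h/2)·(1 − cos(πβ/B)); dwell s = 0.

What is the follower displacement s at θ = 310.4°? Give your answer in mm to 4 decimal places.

seg 1 [0°–53.9°] cycloidal, h=11: full span → s += 11 → s = 11.0000
seg 2 [53.9°–102.1°] simple-harmonic, h=-5: full span → s += -5 → s = 6.0000
seg 3 [102.1°–170.2°] simple-harmonic, h=-5: full span → s += -5 → s = 1.0000
seg 4 [170.2°–307.8°] cycloidal, h=13: full span → s += 13 → s = 14.0000
seg 5 [307.8°–360°] uniform, h=12: θ=310.4° here. β=2.6, B=52.2. 12·2.6/52.2 = 0.5977 → s = 14.5977

14.5977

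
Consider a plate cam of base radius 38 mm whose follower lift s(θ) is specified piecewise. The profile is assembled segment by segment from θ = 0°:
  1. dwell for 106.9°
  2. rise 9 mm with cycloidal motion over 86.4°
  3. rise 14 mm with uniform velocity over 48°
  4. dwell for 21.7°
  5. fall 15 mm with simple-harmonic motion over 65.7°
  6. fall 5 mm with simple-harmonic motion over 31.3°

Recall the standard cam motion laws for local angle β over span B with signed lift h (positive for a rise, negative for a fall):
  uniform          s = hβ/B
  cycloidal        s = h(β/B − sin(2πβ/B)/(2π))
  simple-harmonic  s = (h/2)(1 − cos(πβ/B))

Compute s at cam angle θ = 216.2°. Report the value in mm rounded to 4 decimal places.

seg 1 [0°–106.9°] dwell: s stays 0.0000
seg 2 [106.9°–193.3°] cycloidal, h=9: full span → s += 9 → s = 9.0000
seg 3 [193.3°–241.3°] uniform, h=14: θ=216.2° here. β=22.9, B=48. 14·22.9/48 = 6.6792 → s = 15.6792

15.6792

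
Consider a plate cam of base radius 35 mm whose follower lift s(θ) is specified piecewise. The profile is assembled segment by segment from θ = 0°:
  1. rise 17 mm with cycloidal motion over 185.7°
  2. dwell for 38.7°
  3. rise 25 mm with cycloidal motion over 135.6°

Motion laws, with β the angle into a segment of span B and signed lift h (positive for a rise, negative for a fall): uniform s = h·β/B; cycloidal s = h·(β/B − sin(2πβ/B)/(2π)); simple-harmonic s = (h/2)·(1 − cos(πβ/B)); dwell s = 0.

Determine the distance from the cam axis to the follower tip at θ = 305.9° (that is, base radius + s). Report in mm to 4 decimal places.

seg 1 [0°–185.7°] cycloidal, h=17: full span → s += 17 → s = 17.0000
seg 2 [185.7°–224.4°] dwell: s stays 17.0000
seg 3 [224.4°–360°] cycloidal, h=25: θ=305.9° here. β=81.5, B=135.6. 25·(0.6010 − sin(2π·0.6010)/(2π)) = 17.3854 → s = 34.3854
radial distance = base radius + s = 35 + 34.3854 = 69.3854

69.3854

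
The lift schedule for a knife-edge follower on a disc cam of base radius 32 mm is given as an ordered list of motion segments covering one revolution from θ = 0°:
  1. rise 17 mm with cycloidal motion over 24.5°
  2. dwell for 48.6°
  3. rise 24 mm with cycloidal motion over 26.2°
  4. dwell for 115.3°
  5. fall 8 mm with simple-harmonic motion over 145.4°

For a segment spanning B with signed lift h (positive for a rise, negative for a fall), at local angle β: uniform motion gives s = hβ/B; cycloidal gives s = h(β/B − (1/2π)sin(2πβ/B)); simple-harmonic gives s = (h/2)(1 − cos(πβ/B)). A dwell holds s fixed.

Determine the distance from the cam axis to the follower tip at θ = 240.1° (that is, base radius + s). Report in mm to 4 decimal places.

seg 1 [0°–24.5°] cycloidal, h=17: full span → s += 17 → s = 17.0000
seg 2 [24.5°–73.1°] dwell: s stays 17.0000
seg 3 [73.1°–99.3°] cycloidal, h=24: full span → s += 24 → s = 41.0000
seg 4 [99.3°–214.6°] dwell: s stays 41.0000
seg 5 [214.6°–360°] simple-harmonic, h=-8: θ=240.1° here. β=25.5, B=145.4. -8/2·(1 − cos(π·0.1754)) = -0.5919 → s = 40.4081
radial distance = base radius + s = 32 + 40.4081 = 72.4081

72.4081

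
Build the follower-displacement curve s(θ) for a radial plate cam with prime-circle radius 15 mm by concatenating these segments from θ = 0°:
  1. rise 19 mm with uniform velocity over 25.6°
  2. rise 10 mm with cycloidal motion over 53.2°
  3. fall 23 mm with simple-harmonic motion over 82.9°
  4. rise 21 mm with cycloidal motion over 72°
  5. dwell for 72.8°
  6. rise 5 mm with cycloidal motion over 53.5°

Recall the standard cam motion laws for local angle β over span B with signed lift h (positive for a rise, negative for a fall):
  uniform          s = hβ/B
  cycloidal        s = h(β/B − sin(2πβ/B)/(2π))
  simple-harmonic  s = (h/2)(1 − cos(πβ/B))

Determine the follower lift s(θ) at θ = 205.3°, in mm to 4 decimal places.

seg 1 [0°–25.6°] uniform, h=19: full span → s += 19 → s = 19.0000
seg 2 [25.6°–78.8°] cycloidal, h=10: full span → s += 10 → s = 29.0000
seg 3 [78.8°–161.7°] simple-harmonic, h=-23: full span → s += -23 → s = 6.0000
seg 4 [161.7°–233.7°] cycloidal, h=21: θ=205.3° here. β=43.6, B=72. 21·(0.6056 − sin(2π·0.6056)/(2π)) = 14.7744 → s = 20.7744

20.7744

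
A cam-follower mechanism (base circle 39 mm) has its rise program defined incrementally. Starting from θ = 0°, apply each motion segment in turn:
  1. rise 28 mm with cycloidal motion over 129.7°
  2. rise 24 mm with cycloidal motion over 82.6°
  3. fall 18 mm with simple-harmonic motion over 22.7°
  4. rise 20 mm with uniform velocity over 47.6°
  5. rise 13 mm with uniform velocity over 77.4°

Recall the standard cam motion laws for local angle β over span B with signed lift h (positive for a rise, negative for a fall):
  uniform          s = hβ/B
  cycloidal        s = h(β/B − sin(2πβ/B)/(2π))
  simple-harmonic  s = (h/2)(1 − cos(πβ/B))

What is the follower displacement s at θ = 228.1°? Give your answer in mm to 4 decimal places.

seg 1 [0°–129.7°] cycloidal, h=28: full span → s += 28 → s = 28.0000
seg 2 [129.7°–212.3°] cycloidal, h=24: full span → s += 24 → s = 52.0000
seg 3 [212.3°–235°] simple-harmonic, h=-18: θ=228.1° here. β=15.8, B=22.7. -18/2·(1 − cos(π·0.6960)) = -14.1990 → s = 37.8010

37.8010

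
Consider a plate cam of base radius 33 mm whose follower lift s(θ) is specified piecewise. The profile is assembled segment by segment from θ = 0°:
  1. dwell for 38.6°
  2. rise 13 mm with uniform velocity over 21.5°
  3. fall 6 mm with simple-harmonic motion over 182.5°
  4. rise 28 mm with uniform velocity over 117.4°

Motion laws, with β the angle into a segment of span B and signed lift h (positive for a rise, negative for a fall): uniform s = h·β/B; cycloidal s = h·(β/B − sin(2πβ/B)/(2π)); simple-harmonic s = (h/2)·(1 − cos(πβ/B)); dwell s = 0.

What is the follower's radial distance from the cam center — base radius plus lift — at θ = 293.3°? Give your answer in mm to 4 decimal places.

seg 1 [0°–38.6°] dwell: s stays 0.0000
seg 2 [38.6°–60.1°] uniform, h=13: full span → s += 13 → s = 13.0000
seg 3 [60.1°–242.6°] simple-harmonic, h=-6: full span → s += -6 → s = 7.0000
seg 4 [242.6°–360°] uniform, h=28: θ=293.3° here. β=50.7, B=117.4. 28·50.7/117.4 = 12.0920 → s = 19.0920
radial distance = base radius + s = 33 + 19.0920 = 52.0920

52.0920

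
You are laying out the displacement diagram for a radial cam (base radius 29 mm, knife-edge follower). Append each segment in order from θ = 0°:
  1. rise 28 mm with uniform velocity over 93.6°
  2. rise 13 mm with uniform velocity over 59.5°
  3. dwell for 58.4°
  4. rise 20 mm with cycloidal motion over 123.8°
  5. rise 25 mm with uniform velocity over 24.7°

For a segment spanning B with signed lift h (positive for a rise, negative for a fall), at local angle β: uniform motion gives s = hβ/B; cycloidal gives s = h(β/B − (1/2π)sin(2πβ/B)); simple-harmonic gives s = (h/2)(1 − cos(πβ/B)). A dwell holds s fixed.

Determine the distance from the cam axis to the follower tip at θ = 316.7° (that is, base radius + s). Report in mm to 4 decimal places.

seg 1 [0°–93.6°] uniform, h=28: full span → s += 28 → s = 28.0000
seg 2 [93.6°–153.1°] uniform, h=13: full span → s += 13 → s = 41.0000
seg 3 [153.1°–211.5°] dwell: s stays 41.0000
seg 4 [211.5°–335.3°] cycloidal, h=20: θ=316.7° here. β=105.2, B=123.8. 20·(0.8498 − sin(2π·0.8498)/(2π)) = 19.5732 → s = 60.5732
radial distance = base radius + s = 29 + 60.5732 = 89.5732

89.5732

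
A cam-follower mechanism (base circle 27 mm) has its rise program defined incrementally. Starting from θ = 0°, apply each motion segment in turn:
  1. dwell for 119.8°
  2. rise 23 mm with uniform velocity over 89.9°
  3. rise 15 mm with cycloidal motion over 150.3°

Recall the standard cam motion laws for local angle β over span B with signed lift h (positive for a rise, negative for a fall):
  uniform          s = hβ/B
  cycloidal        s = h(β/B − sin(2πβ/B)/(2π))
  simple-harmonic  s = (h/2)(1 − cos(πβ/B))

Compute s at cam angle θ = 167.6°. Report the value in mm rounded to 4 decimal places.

seg 1 [0°–119.8°] dwell: s stays 0.0000
seg 2 [119.8°–209.7°] uniform, h=23: θ=167.6° here. β=47.8, B=89.9. 23·47.8/89.9 = 12.2291 → s = 12.2291

12.2291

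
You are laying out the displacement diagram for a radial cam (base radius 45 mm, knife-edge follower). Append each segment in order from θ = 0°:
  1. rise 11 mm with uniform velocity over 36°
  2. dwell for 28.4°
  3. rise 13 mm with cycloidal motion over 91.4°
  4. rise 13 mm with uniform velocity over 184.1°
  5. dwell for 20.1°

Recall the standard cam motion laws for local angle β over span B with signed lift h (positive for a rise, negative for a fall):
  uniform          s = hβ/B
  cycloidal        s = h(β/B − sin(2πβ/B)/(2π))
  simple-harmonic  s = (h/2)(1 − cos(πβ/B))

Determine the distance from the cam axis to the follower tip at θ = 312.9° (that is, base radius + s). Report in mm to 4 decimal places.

seg 1 [0°–36°] uniform, h=11: full span → s += 11 → s = 11.0000
seg 2 [36°–64.4°] dwell: s stays 11.0000
seg 3 [64.4°–155.8°] cycloidal, h=13: full span → s += 13 → s = 24.0000
seg 4 [155.8°–339.9°] uniform, h=13: θ=312.9° here. β=157.1, B=184.1. 13·157.1/184.1 = 11.0934 → s = 35.0934
radial distance = base radius + s = 45 + 35.0934 = 80.0934

80.0934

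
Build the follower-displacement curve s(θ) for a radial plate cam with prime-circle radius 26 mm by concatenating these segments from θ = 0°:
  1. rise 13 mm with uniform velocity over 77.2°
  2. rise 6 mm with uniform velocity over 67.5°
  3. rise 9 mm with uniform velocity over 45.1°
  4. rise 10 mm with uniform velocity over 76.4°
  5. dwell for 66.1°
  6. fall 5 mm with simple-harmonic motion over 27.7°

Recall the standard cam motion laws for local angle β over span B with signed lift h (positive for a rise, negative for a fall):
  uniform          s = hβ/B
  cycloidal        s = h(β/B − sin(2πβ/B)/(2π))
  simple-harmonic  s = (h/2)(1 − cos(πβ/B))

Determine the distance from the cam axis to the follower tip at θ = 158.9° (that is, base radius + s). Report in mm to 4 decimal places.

seg 1 [0°–77.2°] uniform, h=13: full span → s += 13 → s = 13.0000
seg 2 [77.2°–144.7°] uniform, h=6: full span → s += 6 → s = 19.0000
seg 3 [144.7°–189.8°] uniform, h=9: θ=158.9° here. β=14.2, B=45.1. 9·14.2/45.1 = 2.8337 → s = 21.8337
radial distance = base radius + s = 26 + 21.8337 = 47.8337

47.8337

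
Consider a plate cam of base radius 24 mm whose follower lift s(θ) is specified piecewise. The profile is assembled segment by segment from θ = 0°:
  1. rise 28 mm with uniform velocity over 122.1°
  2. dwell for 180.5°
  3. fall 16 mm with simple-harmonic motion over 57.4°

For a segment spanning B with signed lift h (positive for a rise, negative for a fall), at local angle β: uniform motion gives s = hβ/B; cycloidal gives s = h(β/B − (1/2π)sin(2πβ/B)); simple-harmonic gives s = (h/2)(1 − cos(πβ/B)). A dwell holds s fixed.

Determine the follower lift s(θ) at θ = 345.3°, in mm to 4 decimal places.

seg 1 [0°–122.1°] uniform, h=28: full span → s += 28 → s = 28.0000
seg 2 [122.1°–302.6°] dwell: s stays 28.0000
seg 3 [302.6°–360°] simple-harmonic, h=-16: θ=345.3° here. β=42.7, B=57.4. -16/2·(1 − cos(π·0.7439)) = -13.5475 → s = 14.4525

14.4525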